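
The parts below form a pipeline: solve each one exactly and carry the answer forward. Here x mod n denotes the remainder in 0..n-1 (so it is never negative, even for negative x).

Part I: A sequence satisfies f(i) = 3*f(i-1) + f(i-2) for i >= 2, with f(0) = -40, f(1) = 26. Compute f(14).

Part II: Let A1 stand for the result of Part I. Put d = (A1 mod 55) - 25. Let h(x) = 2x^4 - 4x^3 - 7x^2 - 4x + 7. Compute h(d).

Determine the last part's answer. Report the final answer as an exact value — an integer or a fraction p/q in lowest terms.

Part I: f(2) = 3*(26) + 1*(-40) = 38; iterating: f(2)=38, f(3)=140, f(4)=458, f(5)=1514, f(6)=5000, f(7)=16514, f(8)=54542, f(9)=180140, f(10)=594962, f(11)=1965026, f(12)=6490040, f(13)=21435146, f(14)=70795478; answer 70795478
Part II: A1 = 70795478; d = 3; 2*(3)^4 - 4*(3)^3 - 7*(3)^2 - 4*(3)^1 + 7 = (162) + (-108) + (-63) + (-12) + (7) = -14; answer -14

-14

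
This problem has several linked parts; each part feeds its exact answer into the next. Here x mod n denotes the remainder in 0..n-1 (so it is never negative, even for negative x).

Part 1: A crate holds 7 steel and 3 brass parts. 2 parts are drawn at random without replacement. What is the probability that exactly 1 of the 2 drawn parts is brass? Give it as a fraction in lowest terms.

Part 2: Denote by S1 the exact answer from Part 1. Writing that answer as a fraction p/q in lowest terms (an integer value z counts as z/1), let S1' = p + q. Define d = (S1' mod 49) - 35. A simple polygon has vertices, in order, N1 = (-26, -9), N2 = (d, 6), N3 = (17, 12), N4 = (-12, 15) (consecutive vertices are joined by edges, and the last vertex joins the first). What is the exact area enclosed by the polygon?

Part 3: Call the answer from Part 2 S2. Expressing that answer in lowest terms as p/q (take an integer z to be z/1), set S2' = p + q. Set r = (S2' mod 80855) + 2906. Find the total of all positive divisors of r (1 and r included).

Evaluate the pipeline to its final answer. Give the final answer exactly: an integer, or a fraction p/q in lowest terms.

7488

Part 1: total draws C(10,2) = 45; favorable C(3,1)*C(7,1) = 21; P = 7/15; answer 7/15
Part 2: S1 = 7/15; threaded value p + q = 22; d = -13; cross terms: (-26*6 - -13*-9)=-273, (-13*12 - 17*6)=-258, (17*15 - -12*12)=399, (-12*-9 - -26*15)=498; twice the area = |366| = 366; area = 183; answer 183
Part 3: S2 = 183; threaded value p + q = 184; r = 3090; 3090 = 2 * 3 * 5 * 103; sigma = (1 + 2) * (1 + 3) * (1 + 5) * (1 + 103) = 3 * 4 * 6 * 104 = 7488; answer 7488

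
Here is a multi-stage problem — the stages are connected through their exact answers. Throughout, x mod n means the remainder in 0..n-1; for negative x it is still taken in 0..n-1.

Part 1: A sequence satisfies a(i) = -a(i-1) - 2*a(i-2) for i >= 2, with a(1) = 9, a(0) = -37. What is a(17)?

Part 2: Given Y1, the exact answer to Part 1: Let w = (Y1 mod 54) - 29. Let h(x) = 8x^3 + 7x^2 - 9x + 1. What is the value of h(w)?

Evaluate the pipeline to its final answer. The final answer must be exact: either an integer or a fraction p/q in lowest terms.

Part 1: a(2) = -1*(9) - 2*(-37) = 65; iterating: a(2)=65, a(3)=-83, a(4)=-47, a(5)=213, a(6)=-119, a(7)=-307, a(8)=545, a(9)=69, a(10)=-1159, a(11)=1021, a(12)=1297, a(13)=-3339, a(14)=745, a(15)=5933, a(16)=-7423, a(17)=-4443; answer -4443
Part 2: Y1 = -4443; w = 10; 8*(10)^3 + 7*(10)^2 - 9*(10)^1 + 1 = (8000) + (700) + (-90) + (1) = 8611; answer 8611

8611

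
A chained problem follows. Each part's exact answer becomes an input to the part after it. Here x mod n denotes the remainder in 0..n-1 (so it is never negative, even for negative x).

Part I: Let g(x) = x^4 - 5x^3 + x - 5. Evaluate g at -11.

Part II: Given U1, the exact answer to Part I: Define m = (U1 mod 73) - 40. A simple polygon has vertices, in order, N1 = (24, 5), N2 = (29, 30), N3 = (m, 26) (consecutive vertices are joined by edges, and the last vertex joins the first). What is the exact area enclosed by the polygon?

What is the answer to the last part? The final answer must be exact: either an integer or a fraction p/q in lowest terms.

Part I: 1*(-11)^4 - 5*(-11)^3 + 1*(-11)^1 - 5 = (14641) + (6655) + (-11) + (-5) = 21280; answer 21280
Part II: U1 = 21280; m = -3; cross terms: (24*30 - 29*5)=575, (29*26 - -3*30)=844, (-3*5 - 24*26)=-639; twice the area = |780| = 780; area = 390; answer 390

390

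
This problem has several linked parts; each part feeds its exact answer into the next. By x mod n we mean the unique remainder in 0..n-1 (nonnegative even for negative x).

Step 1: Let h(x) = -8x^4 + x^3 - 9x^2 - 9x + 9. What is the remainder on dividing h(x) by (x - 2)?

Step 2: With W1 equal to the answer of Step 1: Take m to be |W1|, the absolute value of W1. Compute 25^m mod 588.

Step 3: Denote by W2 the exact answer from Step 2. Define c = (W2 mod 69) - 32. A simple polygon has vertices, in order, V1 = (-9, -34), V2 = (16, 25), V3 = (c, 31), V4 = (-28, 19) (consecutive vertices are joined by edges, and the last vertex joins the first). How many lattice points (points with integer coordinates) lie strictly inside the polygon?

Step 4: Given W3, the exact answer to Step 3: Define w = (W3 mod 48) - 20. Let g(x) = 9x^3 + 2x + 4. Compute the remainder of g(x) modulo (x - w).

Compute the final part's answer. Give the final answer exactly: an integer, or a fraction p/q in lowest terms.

-3097

Step 1: remainder = value at the root: -8*(2)^4 + 1*(2)^3 - 9*(2)^2 - 9*(2)^1 + 9 = (-128) + (8) + (-36) + (-18) + (9) = -165; answer -165
Step 2: W1 = -165; m = 165; squarings mod 588: 25^1=25, 25^2=37, 25^4=193, 25^8=205, 25^16=277, 25^32=289, 25^64=25, 25^128=37; 25^165 = 25^1 * 25^4 * 25^32 * 25^128 = 253 (mod 588); answer 253
Step 3: W2 = 253; c = 14; cross terms: (-9*25 - 16*-34)=319, (16*31 - 14*25)=146, (14*19 - -28*31)=1134, (-28*-34 - -9*19)=1123; twice the area = |2722| = 2722; area = 1361; boundary points = 1 + 2 + 6 + 1 = 10; strictly interior points = area - boundary/2 + 1 = 1357; answer 1357
Step 4: W3 = 1357; w = -7; remainder = value at the root: 9*(-7)^3 + 2*(-7)^1 + 4 = (-3087) + (-14) + (4) = -3097; answer -3097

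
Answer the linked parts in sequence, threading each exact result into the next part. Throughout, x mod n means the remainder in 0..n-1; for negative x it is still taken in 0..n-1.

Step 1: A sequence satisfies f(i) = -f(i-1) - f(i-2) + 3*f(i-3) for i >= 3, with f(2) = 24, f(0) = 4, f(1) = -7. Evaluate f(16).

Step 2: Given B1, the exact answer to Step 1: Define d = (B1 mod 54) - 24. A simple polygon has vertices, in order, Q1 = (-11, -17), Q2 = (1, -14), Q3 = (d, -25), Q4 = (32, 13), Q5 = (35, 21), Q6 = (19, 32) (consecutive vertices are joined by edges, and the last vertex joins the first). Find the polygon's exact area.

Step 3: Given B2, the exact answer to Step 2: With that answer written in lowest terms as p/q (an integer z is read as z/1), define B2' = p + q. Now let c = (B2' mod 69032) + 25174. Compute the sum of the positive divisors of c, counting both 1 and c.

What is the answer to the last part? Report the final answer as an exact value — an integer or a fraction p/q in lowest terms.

27144

Step 1: f(3) = -1*(24) - 1*(-7) + 3*(4) = -5; iterating: f(3)=-5, f(4)=-40, f(5)=117, f(6)=-92, f(7)=-145, f(8)=588, f(9)=-719, f(10)=-304, f(11)=2787, f(12)=-4640, f(13)=941, f(14)=12060, f(15)=-26921, f(16)=17684; answer 17684
Step 2: B1 = 17684; d = 2; cross terms: (-11*-14 - 1*-17)=171, (1*-25 - 2*-14)=3, (2*13 - 32*-25)=826, (32*21 - 35*13)=217, (35*32 - 19*21)=721, (19*-17 - -11*32)=29; twice the area = |1967| = 1967; area = 1967/2; answer 1967/2
Step 3: B2 = 1967/2; threaded value p + q = 1969; c = 27143; 27143 is prime, so its only divisors are 1 and 27143; sigma = 1 + 27143 = 27144; answer 27144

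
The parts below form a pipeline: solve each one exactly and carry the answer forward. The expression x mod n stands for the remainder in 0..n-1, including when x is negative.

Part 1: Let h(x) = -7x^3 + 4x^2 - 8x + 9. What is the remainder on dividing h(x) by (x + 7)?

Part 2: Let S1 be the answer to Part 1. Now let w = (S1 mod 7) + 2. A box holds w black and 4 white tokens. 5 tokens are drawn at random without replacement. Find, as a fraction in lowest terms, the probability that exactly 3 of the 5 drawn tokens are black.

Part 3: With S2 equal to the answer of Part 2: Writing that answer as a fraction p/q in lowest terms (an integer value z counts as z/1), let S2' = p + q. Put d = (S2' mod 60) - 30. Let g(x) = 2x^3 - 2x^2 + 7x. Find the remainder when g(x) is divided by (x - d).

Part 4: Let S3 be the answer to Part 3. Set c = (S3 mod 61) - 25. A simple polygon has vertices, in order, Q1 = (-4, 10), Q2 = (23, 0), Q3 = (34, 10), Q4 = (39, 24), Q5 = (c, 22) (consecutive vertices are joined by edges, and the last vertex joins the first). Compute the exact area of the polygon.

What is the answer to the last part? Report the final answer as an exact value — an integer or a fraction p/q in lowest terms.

735

Part 1: remainder = value at the root: -7*(-7)^3 + 4*(-7)^2 - 8*(-7)^1 + 9 = (2401) + (196) + (56) + (9) = 2662; answer 2662
Part 2: S1 = 2662; w = 4; total draws C(8,5) = 56; favorable C(4,3)*C(4,2) = 24; P = 3/7; answer 3/7
Part 3: S2 = 3/7; threaded value p + q = 10; d = -20; remainder = value at the root: 2*(-20)^3 - 2*(-20)^2 + 7*(-20)^1 = (-16000) + (-800) + (-140) = -16940; answer -16940
Part 4: S3 = -16940; c = -7; cross terms: (-4*0 - 23*10)=-230, (23*10 - 34*0)=230, (34*24 - 39*10)=426, (39*22 - -7*24)=1026, (-7*10 - -4*22)=18; twice the area = |1470| = 1470; area = 735; answer 735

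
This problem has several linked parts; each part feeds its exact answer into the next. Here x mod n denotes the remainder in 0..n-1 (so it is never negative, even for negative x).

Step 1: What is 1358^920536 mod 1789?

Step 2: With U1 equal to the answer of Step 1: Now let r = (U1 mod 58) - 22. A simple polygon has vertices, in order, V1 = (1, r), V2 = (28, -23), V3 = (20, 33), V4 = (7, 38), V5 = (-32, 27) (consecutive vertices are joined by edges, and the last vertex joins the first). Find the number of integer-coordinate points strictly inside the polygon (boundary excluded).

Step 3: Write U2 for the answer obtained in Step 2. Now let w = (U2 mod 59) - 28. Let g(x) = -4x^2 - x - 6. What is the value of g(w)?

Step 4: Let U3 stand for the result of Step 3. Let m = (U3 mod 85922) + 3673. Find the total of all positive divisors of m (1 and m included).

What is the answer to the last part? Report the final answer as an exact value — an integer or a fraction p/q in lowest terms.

318240

Step 1: squarings mod 1789: 1358^1=1358, 1358^2=1494, 1358^4=1153, 1358^8=182, 1358^16=922, 1358^32=309, 1358^64=664, 1358^128=802, 1358^256=953, 1358^512=1186, 1358^1024=442, 1358^2048=363, 1358^4096=1172, 1358^8192=1421, 1358^16384=1249, 1358^32768=1782, 1358^65536=49, 1358^131072=612, 1358^262144=643, 1358^524288=190; 1358^920536 = 1358^8 * 1358^16 * 1358^64 * 1358^128 * 1358^256 * 1358^512 * 1358^2048 * 1358^131072 * 1358^262144 * 1358^524288 = 1517 (mod 1789); answer 1517
Step 2: U1 = 1517; r = -13; cross terms: (1*-23 - 28*-13)=341, (28*33 - 20*-23)=1384, (20*38 - 7*33)=529, (7*27 - -32*38)=1405, (-32*-13 - 1*27)=389; twice the area = |4048| = 4048; area = 2024; boundary points = 1 + 8 + 1 + 1 + 1 = 12; strictly interior points = area - boundary/2 + 1 = 2019; answer 2019
Step 3: U2 = 2019; w = -15; -4*(-15)^2 - 1*(-15)^1 - 6 = (-900) + (15) + (-6) = -891; answer -891
Step 4: U3 = -891; m = 88704; 88704 = 2^7 * 3^2 * 7 * 11; sigma = (1 + 2 + 4 + 8 + 16 + 32 + 64 + 128) * (1 + 3 + 9) * (1 + 7) * (1 + 11) = 255 * 13 * 8 * 12 = 318240; answer 318240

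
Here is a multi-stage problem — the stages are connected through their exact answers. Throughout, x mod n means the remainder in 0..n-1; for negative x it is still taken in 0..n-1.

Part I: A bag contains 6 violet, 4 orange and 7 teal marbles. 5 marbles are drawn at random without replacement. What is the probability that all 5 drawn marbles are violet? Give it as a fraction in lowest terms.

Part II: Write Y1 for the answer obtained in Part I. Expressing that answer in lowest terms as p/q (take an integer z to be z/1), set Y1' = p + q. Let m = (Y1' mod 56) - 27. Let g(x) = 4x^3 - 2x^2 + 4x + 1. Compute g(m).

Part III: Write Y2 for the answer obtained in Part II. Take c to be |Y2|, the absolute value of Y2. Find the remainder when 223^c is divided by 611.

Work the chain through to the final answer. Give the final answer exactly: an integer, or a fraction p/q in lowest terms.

Part I: total draws C(17,5) = 6188; favorable C(6,5) = 6; P = 3/3094; answer 3/3094
Part II: Y1 = 3/3094; threaded value p + q = 3097; m = -10; 4*(-10)^3 - 2*(-10)^2 + 4*(-10)^1 + 1 = (-4000) + (-200) + (-40) + (1) = -4239; answer -4239
Part III: Y2 = -4239; c = 4239; squarings mod 611: 223^1=223, 223^2=238, 223^4=432, 223^8=269, 223^16=263, 223^32=126, 223^64=601, 223^128=100, 223^256=224, 223^512=74, 223^1024=588, 223^2048=529, 223^4096=3; 223^4239 = 223^1 * 223^2 * 223^4 * 223^8 * 223^128 * 223^4096 = 99 (mod 611); answer 99

99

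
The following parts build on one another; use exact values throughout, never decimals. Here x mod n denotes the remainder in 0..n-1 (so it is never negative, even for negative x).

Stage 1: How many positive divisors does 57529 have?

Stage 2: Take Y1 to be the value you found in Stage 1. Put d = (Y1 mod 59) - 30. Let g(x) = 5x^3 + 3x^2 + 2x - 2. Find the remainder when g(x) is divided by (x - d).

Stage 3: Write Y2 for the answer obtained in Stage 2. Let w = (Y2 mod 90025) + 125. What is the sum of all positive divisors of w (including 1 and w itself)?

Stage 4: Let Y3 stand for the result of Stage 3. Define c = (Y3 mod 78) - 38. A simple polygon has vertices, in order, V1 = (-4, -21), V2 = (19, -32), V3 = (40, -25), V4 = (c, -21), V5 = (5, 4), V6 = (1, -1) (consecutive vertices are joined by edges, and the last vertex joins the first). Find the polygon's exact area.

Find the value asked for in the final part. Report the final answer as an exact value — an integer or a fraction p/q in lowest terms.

853/2

Stage 1: 57529 is prime, so its only divisors are 1 and 57529; count = 2; answer 2
Stage 2: Y1 = 2; d = -28; remainder = value at the root: 5*(-28)^3 + 3*(-28)^2 + 2*(-28)^1 - 2 = (-109760) + (2352) + (-56) + (-2) = -107466; answer -107466
Stage 3: Y2 = -107466; w = 72709; 72709 = 7 * 13 * 17 * 47; sigma = (1 + 7) * (1 + 13) * (1 + 17) * (1 + 47) = 8 * 14 * 18 * 48 = 96768; answer 96768
Stage 4: Y3 = 96768; c = 10; cross terms: (-4*-32 - 19*-21)=527, (19*-25 - 40*-32)=805, (40*-21 - 10*-25)=-590, (10*4 - 5*-21)=145, (5*-1 - 1*4)=-9, (1*-21 - -4*-1)=-25; twice the area = |853| = 853; area = 853/2; answer 853/2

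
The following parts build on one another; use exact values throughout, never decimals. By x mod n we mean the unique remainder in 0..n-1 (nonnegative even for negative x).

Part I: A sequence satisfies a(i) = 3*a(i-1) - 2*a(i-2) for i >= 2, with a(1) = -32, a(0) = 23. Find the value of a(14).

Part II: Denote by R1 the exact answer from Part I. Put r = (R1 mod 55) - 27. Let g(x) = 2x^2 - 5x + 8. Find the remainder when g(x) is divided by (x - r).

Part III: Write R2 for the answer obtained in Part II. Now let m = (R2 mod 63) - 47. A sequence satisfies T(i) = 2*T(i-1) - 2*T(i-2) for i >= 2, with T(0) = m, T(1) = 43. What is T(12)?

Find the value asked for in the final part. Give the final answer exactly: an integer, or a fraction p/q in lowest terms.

-832

Part I: a(2) = 3*(-32) - 2*(23) = -142; iterating: a(2)=-142, a(3)=-362, a(4)=-802, a(5)=-1682, a(6)=-3442, a(7)=-6962, a(8)=-14002, a(9)=-28082, a(10)=-56242, a(11)=-112562, a(12)=-225202, a(13)=-450482, a(14)=-901042; answer -901042
Part II: R1 = -901042; r = -4; remainder = value at the root: 2*(-4)^2 - 5*(-4)^1 + 8 = (32) + (20) + (8) = 60; answer 60
Part III: R2 = 60; m = 13; T(2) = 2*(43) - 2*(13) = 60; iterating: T(2)=60, T(3)=34, T(4)=-52, T(5)=-172, T(6)=-240, T(7)=-136, T(8)=208, T(9)=688, T(10)=960, T(11)=544, T(12)=-832; answer -832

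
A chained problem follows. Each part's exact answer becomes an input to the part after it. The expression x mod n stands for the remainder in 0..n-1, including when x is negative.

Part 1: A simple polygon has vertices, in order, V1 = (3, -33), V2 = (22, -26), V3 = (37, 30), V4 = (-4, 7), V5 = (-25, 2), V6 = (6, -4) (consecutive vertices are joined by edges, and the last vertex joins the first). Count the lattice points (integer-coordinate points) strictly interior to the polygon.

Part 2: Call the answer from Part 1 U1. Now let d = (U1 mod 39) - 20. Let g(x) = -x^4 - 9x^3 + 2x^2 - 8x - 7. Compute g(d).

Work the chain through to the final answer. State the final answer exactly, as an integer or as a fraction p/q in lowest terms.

Part 1: cross terms: (3*-26 - 22*-33)=648, (22*30 - 37*-26)=1622, (37*7 - -4*30)=379, (-4*2 - -25*7)=167, (-25*-4 - 6*2)=88, (6*-33 - 3*-4)=-186; twice the area = |2718| = 2718; area = 1359; boundary points = 1 + 1 + 1 + 1 + 1 + 1 = 6; strictly interior points = area - boundary/2 + 1 = 1357; answer 1357
Part 2: U1 = 1357; d = 11; -1*(11)^4 - 9*(11)^3 + 2*(11)^2 - 8*(11)^1 - 7 = (-14641) + (-11979) + (242) + (-88) + (-7) = -26473; answer -26473

-26473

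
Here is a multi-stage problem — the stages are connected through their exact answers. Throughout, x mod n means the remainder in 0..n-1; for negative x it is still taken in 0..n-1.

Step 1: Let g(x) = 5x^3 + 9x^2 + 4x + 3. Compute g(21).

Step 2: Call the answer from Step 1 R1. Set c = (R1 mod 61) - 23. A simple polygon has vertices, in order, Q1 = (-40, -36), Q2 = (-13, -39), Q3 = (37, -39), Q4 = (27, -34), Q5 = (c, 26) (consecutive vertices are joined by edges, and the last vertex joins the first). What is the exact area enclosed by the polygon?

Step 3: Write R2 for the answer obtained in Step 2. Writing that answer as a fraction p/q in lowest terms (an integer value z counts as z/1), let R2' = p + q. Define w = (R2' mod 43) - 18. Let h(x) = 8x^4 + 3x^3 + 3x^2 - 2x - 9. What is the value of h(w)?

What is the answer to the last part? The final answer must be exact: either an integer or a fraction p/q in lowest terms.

1907391

Step 1: 5*(21)^3 + 9*(21)^2 + 4*(21)^1 + 3 = (46305) + (3969) + (84) + (3) = 50361; answer 50361
Step 2: R1 = 50361; c = 13; cross terms: (-40*-39 - -13*-36)=1092, (-13*-39 - 37*-39)=1950, (37*-34 - 27*-39)=-205, (27*26 - 13*-34)=1144, (13*-36 - -40*26)=572; twice the area = |4553| = 4553; area = 4553/2; answer 4553/2
Step 3: R2 = 4553/2; threaded value p + q = 4555; w = 22; 8*(22)^4 + 3*(22)^3 + 3*(22)^2 - 2*(22)^1 - 9 = (1874048) + (31944) + (1452) + (-44) + (-9) = 1907391; answer 1907391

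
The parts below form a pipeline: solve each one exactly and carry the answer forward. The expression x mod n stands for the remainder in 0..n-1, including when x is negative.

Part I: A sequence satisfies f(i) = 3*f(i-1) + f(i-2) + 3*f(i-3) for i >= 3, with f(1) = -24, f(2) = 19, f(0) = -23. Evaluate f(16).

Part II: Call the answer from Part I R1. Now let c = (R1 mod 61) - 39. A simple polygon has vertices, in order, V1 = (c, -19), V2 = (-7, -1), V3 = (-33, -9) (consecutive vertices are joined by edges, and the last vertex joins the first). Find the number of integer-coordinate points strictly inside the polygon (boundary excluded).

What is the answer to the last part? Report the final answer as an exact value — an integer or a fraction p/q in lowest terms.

134

Part I: f(3) = 3*(19) + 1*(-24) + 3*(-23) = -36; iterating: f(3)=-36, f(4)=-161, f(5)=-462, f(6)=-1655, f(7)=-5910, f(8)=-20771, f(9)=-73188, f(10)=-258065, f(11)=-909696, f(12)=-3206717, f(13)=-11304042, f(14)=-39847931, f(15)=-140467986, f(16)=-495164015; answer -495164015
Part II: R1 = -495164015; c = -31; cross terms: (-31*-1 - -7*-19)=-102, (-7*-9 - -33*-1)=30, (-33*-19 - -31*-9)=348; twice the area = |276| = 276; area = 138; boundary points = 6 + 2 + 2 = 10; strictly interior points = area - boundary/2 + 1 = 134; answer 134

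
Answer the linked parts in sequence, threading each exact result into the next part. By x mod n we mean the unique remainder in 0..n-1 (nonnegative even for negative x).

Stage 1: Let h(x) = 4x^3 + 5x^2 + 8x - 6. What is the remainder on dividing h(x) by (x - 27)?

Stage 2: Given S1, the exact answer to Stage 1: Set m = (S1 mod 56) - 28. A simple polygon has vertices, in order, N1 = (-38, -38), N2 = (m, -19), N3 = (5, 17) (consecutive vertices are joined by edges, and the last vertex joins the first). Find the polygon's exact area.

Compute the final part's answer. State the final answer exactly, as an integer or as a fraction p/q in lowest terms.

1049

Stage 1: remainder = value at the root: 4*(27)^3 + 5*(27)^2 + 8*(27)^1 - 6 = (78732) + (3645) + (216) + (-6) = 82587; answer 82587
Stage 2: S1 = 82587; m = 15; cross terms: (-38*-19 - 15*-38)=1292, (15*17 - 5*-19)=350, (5*-38 - -38*17)=456; twice the area = |2098| = 2098; area = 1049; answer 1049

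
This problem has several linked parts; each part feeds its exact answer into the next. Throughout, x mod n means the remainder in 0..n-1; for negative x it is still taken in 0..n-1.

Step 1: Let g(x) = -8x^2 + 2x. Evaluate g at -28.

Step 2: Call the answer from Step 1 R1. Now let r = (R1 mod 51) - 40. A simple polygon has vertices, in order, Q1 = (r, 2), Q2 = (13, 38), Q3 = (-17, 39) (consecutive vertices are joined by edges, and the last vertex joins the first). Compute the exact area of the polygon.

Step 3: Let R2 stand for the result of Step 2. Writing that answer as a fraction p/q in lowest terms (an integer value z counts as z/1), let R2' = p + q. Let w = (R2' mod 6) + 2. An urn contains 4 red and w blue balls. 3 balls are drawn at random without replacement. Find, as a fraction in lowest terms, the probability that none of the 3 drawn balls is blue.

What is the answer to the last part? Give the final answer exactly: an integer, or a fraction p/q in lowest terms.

1/30

Step 1: -8*(-28)^2 + 2*(-28)^1 = (-6272) + (-56) = -6328; answer -6328
Step 2: R1 = -6328; r = 7; cross terms: (7*38 - 13*2)=240, (13*39 - -17*38)=1153, (-17*2 - 7*39)=-307; twice the area = |1086| = 1086; area = 543; answer 543
Step 3: R2 = 543; threaded value p + q = 544; w = 6; total draws C(10,3) = 120; favorable C(4,3) = 4; P = 1/30; answer 1/30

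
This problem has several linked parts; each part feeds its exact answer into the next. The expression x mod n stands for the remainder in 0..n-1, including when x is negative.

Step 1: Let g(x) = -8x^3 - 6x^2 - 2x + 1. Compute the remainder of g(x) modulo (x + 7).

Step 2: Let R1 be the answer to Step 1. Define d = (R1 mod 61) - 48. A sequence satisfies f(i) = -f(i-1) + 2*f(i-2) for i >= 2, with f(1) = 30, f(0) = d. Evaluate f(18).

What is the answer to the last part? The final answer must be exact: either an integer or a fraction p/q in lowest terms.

Step 1: remainder = value at the root: -8*(-7)^3 - 6*(-7)^2 - 2*(-7)^1 + 1 = (2744) + (-294) + (14) + (1) = 2465; answer 2465
Step 2: R1 = 2465; d = -23; f(2) = -1*(30) + 2*(-23) = -76; iterating: f(2)=-76, f(3)=136, f(4)=-288, f(5)=560, f(6)=-1136, f(7)=2256, f(8)=-4528, f(9)=9040, f(10)=-18096, f(11)=36176, f(12)=-72368, f(13)=144720, f(14)=-289456, f(15)=578896, f(16)=-1157808, f(17)=2315600, f(18)=-4631216; answer -4631216

-4631216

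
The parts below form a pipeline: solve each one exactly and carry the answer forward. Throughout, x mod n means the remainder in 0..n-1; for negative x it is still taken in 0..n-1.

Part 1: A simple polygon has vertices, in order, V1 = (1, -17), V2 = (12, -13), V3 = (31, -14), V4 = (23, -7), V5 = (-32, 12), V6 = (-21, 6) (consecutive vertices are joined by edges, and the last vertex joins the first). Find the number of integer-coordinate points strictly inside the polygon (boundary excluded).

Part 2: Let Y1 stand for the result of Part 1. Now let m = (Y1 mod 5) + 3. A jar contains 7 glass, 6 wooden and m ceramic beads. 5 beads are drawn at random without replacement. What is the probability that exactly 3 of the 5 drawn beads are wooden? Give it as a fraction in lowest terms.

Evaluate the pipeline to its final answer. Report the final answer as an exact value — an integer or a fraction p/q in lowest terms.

Part 1: cross terms: (1*-13 - 12*-17)=191, (12*-14 - 31*-13)=235, (31*-7 - 23*-14)=105, (23*12 - -32*-7)=52, (-32*6 - -21*12)=60, (-21*-17 - 1*6)=351; twice the area = |994| = 994; area = 497; boundary points = 1 + 1 + 1 + 1 + 1 + 1 = 6; strictly interior points = area - boundary/2 + 1 = 495; answer 495
Part 2: Y1 = 495; m = 3; total draws C(16,5) = 4368; favorable C(6,3)*C(10,2) = 900; P = 75/364; answer 75/364

75/364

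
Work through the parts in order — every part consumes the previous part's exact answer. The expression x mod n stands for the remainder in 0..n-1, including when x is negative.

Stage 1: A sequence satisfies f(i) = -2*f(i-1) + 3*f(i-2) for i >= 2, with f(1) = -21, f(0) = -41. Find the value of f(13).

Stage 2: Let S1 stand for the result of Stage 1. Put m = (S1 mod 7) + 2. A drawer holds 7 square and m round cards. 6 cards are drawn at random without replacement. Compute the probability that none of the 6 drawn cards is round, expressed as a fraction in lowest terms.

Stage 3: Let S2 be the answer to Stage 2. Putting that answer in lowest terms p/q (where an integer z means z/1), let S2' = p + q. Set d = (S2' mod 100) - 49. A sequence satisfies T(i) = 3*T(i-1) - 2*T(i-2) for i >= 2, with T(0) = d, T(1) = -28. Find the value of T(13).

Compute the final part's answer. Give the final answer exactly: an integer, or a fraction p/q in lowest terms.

65492

Stage 1: f(2) = -2*(-21) + 3*(-41) = -81; iterating: f(2)=-81, f(3)=99, f(4)=-441, f(5)=1179, f(6)=-3681, f(7)=10899, f(8)=-32841, f(9)=98379, f(10)=-295281, f(11)=885699, f(12)=-2657241, f(13)=7971579; answer 7971579
Stage 2: S1 = 7971579; m = 2; total draws C(9,6) = 84; favorable C(7,6) = 7; P = 1/12; answer 1/12
Stage 3: S2 = 1/12; threaded value p + q = 13; d = -36; T(2) = 3*(-28) - 2*(-36) = -12; iterating: T(2)=-12, T(3)=20, T(4)=84, T(5)=212, T(6)=468, T(7)=980, T(8)=2004, T(9)=4052, T(10)=8148, T(11)=16340, T(12)=32724, T(13)=65492; answer 65492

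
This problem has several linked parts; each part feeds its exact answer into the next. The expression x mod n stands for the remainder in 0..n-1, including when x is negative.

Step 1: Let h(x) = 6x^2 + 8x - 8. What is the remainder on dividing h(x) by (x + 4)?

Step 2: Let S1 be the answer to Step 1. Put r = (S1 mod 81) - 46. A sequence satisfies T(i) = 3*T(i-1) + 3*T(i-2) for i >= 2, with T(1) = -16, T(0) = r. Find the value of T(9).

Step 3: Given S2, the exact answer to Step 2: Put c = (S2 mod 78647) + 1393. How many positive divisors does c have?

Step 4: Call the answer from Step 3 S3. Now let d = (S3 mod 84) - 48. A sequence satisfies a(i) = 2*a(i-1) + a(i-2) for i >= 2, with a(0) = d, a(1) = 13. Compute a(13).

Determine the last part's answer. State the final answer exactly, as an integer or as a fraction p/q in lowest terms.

102353

Step 1: remainder = value at the root: 6*(-4)^2 + 8*(-4)^1 - 8 = (96) + (-32) + (-8) = 56; answer 56
Step 2: S1 = 56; r = 10; T(2) = 3*(-16) + 3*(10) = -18; iterating: T(2)=-18, T(3)=-102, T(4)=-360, T(5)=-1386, T(6)=-5238, T(7)=-19872, T(8)=-75330, T(9)=-285606; answer -285606
Step 3: S2 = -285606; c = 30375; 30375 = 3^5 * 5^3; number of divisors = (5+1) * (3+1) = 24; answer 24
Step 4: S3 = 24; d = -24; a(2) = 2*(13) + 1*(-24) = 2; iterating: a(2)=2, a(3)=17, a(4)=36, a(5)=89, a(6)=214, a(7)=517, a(8)=1248, a(9)=3013, a(10)=7274, a(11)=17561, a(12)=42396, a(13)=102353; answer 102353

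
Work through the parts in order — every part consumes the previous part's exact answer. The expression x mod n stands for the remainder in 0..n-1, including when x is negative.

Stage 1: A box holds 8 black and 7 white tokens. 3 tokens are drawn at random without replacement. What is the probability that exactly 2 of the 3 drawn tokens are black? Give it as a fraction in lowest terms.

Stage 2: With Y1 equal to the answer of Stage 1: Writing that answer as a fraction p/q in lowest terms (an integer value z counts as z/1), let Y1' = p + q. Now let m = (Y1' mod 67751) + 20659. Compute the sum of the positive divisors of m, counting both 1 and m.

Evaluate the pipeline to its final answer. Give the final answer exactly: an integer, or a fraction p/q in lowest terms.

40238

Stage 1: total draws C(15,3) = 455; favorable C(8,2)*C(7,1) = 196; P = 28/65; answer 28/65
Stage 2: Y1 = 28/65; threaded value p + q = 93; m = 20752; 20752 = 2^4 * 1297; sigma = (1 + 2 + 4 + 8 + 16) * (1 + 1297) = 31 * 1298 = 40238; answer 40238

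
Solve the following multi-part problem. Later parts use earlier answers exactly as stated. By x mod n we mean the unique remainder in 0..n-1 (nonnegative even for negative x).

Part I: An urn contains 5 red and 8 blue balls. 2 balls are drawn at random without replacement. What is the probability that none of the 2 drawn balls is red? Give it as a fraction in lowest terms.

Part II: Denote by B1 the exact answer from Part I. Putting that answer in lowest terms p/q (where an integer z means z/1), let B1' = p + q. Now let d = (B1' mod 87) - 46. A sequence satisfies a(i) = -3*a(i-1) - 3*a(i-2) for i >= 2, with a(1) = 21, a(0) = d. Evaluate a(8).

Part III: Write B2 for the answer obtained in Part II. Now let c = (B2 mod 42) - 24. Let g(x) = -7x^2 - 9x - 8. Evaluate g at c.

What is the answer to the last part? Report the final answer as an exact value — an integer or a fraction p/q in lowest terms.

Part I: total draws C(13,2) = 78; favorable C(8,2) = 28; P = 14/39; answer 14/39
Part II: B1 = 14/39; threaded value p + q = 53; d = 7; a(2) = -3*(21) - 3*(7) = -84; iterating: a(2)=-84, a(3)=189, a(4)=-315, a(5)=378, a(6)=-189, a(7)=-567, a(8)=2268; answer 2268
Part III: B2 = 2268; c = -24; -7*(-24)^2 - 9*(-24)^1 - 8 = (-4032) + (216) + (-8) = -3824; answer -3824

-3824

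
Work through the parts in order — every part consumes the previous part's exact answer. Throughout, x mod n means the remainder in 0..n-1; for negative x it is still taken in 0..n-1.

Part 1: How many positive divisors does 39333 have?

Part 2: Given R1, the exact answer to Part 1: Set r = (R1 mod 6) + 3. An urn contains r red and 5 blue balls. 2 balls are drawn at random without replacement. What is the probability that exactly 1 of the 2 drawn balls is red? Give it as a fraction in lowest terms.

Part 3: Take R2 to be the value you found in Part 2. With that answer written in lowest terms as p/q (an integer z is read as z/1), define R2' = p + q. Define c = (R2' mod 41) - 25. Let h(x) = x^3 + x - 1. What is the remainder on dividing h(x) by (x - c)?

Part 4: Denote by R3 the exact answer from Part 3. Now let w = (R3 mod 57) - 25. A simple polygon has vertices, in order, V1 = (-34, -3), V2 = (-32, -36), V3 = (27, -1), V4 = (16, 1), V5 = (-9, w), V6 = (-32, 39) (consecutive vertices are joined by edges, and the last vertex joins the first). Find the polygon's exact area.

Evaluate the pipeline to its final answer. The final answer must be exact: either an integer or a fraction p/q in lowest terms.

Part 1: 39333 = 3 * 7 * 1873; number of divisors = (1+1) * (1+1) * (1+1) = 8; answer 8
Part 2: R1 = 8; r = 5; total draws C(10,2) = 45; favorable C(5,1)*C(5,1) = 25; P = 5/9; answer 5/9
Part 3: R2 = 5/9; threaded value p + q = 14; c = -11; remainder = value at the root: 1*(-11)^3 + 1*(-11)^1 - 1 = (-1331) + (-11) + (-1) = -1343; answer -1343
Part 4: R3 = -1343; w = 0; cross terms: (-34*-36 - -32*-3)=1128, (-32*-1 - 27*-36)=1004, (27*1 - 16*-1)=43, (16*0 - -9*1)=9, (-9*39 - -32*0)=-351, (-32*-3 - -34*39)=1422; twice the area = |3255| = 3255; area = 3255/2; answer 3255/2

3255/2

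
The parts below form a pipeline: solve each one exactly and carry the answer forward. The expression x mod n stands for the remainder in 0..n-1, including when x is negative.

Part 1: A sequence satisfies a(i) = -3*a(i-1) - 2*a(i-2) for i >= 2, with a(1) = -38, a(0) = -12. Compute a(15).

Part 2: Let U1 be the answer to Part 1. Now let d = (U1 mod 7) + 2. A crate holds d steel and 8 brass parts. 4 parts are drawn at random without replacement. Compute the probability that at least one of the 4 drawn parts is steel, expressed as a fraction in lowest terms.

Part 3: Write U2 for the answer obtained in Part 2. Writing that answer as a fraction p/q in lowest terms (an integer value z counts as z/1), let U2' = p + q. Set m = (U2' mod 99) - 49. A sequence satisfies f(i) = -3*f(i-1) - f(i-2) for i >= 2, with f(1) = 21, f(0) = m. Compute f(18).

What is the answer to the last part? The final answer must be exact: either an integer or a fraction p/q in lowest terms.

-467515341

Part 1: a(2) = -3*(-38) - 2*(-12) = 138; iterating: a(2)=138, a(3)=-338, a(4)=738, a(5)=-1538, a(6)=3138, a(7)=-6338, a(8)=12738, a(9)=-25538, a(10)=51138, a(11)=-102338, a(12)=204738, a(13)=-409538, a(14)=819138, a(15)=-1638338; answer -1638338
Part 2: U1 = -1638338; d = 7; total draws C(15,4) = 1365; complement C(8,4) = 70; favorable 1365 - 70 = 1295; P = 37/39; answer 37/39
Part 3: U2 = 37/39; threaded value p + q = 76; m = 27; f(2) = -3*(21) - 1*(27) = -90; iterating: f(2)=-90, f(3)=249, f(4)=-657, f(5)=1722, f(6)=-4509, f(7)=11805, f(8)=-30906, f(9)=80913, f(10)=-211833, f(11)=554586, f(12)=-1451925, f(13)=3801189, f(14)=-9951642, f(15)=26053737, f(16)=-68209569, f(17)=178574970, f(18)=-467515341; answer -467515341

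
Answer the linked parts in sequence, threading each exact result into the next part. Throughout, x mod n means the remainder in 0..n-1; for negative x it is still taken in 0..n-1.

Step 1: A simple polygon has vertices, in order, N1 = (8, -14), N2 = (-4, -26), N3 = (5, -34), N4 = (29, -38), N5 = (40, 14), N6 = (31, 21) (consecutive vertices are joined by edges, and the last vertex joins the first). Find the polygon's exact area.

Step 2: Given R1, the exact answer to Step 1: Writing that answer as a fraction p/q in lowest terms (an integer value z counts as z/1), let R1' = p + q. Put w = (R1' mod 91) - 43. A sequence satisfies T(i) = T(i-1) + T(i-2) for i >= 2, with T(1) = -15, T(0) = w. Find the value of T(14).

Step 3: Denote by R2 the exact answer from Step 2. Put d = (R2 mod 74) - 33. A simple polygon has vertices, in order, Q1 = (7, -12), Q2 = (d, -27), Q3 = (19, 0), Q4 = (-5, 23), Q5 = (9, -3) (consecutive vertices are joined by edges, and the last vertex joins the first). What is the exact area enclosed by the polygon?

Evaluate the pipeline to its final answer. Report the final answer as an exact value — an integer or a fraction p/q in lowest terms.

211

Step 1: cross terms: (8*-26 - -4*-14)=-264, (-4*-34 - 5*-26)=266, (5*-38 - 29*-34)=796, (29*14 - 40*-38)=1926, (40*21 - 31*14)=406, (31*-14 - 8*21)=-602; twice the area = |2528| = 2528; area = 1264; answer 1264
Step 2: R1 = 1264; threaded value p + q = 1265; w = 39; T(2) = 1*(-15) + 1*(39) = 24; iterating: T(2)=24, T(3)=9, T(4)=33, T(5)=42, T(6)=75, T(7)=117, T(8)=192, T(9)=309, T(10)=501, T(11)=810, T(12)=1311, T(13)=2121, T(14)=3432; answer 3432
Step 3: R2 = 3432; d = -5; cross terms: (7*-27 - -5*-12)=-249, (-5*0 - 19*-27)=513, (19*23 - -5*0)=437, (-5*-3 - 9*23)=-192, (9*-12 - 7*-3)=-87; twice the area = |422| = 422; area = 211; answer 211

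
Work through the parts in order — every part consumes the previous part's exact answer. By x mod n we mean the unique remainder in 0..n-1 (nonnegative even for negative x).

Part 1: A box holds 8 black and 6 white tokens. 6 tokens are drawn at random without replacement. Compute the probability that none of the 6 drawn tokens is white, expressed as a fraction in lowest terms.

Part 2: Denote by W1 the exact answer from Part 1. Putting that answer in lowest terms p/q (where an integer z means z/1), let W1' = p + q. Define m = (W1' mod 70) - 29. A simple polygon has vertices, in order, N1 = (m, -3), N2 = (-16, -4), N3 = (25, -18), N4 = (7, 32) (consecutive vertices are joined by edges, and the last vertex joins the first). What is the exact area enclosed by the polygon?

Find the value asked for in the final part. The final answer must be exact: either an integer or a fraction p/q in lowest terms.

1821/2

Part 1: total draws C(14,6) = 3003; favorable C(8,6) = 28; P = 4/429; answer 4/429
Part 2: W1 = 4/429; threaded value p + q = 433; m = -16; cross terms: (-16*-4 - -16*-3)=16, (-16*-18 - 25*-4)=388, (25*32 - 7*-18)=926, (7*-3 - -16*32)=491; twice the area = |1821| = 1821; area = 1821/2; answer 1821/2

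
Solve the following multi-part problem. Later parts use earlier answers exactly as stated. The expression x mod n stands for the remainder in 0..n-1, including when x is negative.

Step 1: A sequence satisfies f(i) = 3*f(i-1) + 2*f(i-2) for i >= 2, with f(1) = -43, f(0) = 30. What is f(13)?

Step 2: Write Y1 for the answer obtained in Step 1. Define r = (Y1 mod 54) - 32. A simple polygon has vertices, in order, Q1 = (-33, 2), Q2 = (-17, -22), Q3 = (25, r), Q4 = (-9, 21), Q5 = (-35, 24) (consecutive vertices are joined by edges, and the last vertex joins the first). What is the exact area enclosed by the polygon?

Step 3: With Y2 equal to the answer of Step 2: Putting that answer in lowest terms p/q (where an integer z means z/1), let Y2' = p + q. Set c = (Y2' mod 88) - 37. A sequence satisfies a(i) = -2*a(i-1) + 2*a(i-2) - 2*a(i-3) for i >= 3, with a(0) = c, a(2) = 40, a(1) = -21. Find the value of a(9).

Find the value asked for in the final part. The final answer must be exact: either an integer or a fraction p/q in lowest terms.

-92856

Step 1: f(2) = 3*(-43) + 2*(30) = -69; iterating: f(2)=-69, f(3)=-293, f(4)=-1017, f(5)=-3637, f(6)=-12945, f(7)=-46109, f(8)=-164217, f(9)=-584869, f(10)=-2083041, f(11)=-7418861, f(12)=-26422665, f(13)=-94105717; answer -94105717
Step 2: Y1 = -94105717; r = -3; cross terms: (-33*-22 - -17*2)=760, (-17*-3 - 25*-22)=601, (25*21 - -9*-3)=498, (-9*24 - -35*21)=519, (-35*2 - -33*24)=722; twice the area = |3100| = 3100; area = 1550; answer 1550
Step 3: Y2 = 1550; threaded value p + q = 1551; c = 18; a(3) = -2*(40) + 2*(-21) - 2*(18) = -158; iterating: a(3)=-158, a(4)=438, a(5)=-1272, a(6)=3736, a(7)=-10892, a(8)=31800, a(9)=-92856; answer -92856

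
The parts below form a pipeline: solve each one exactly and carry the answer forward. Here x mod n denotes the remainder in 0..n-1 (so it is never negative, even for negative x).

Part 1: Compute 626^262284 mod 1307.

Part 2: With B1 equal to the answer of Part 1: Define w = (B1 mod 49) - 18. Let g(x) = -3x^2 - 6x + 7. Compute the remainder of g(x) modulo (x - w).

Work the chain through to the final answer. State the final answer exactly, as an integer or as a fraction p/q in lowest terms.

Part 1: squarings mod 1307: 626^1=626, 626^2=1083, 626^4=510, 626^8=7, 626^16=49, 626^32=1094, 626^64=931, 626^128=220, 626^256=41, 626^512=374, 626^1024=27, 626^2048=729, 626^4096=799, 626^8192=585, 626^16384=1098, 626^32768=550, 626^65536=583, 626^131072=69, 626^262144=840; 626^262284 = 626^4 * 626^8 * 626^128 * 626^262144 = 303 (mod 1307); answer 303
Part 2: B1 = 303; w = -9; remainder = value at the root: -3*(-9)^2 - 6*(-9)^1 + 7 = (-243) + (54) + (7) = -182; answer -182

-182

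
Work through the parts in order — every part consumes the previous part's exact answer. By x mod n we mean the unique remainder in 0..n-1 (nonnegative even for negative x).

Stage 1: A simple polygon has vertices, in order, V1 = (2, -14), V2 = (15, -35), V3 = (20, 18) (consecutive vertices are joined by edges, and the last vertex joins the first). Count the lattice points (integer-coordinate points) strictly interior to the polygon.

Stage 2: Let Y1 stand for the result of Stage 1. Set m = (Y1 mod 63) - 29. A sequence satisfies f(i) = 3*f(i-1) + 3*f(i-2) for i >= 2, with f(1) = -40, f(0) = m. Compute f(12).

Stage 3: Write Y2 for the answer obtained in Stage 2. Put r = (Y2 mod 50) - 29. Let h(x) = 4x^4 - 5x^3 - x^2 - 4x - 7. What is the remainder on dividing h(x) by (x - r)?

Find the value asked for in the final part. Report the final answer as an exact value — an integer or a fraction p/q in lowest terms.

679673

Stage 1: cross terms: (2*-35 - 15*-14)=140, (15*18 - 20*-35)=970, (20*-14 - 2*18)=-316; twice the area = |794| = 794; area = 397; boundary points = 1 + 1 + 2 = 4; strictly interior points = area - boundary/2 + 1 = 396; answer 396
Stage 2: Y1 = 396; m = -11; f(2) = 3*(-40) + 3*(-11) = -153; iterating: f(2)=-153, f(3)=-579, f(4)=-2196, f(5)=-8325, f(6)=-31563, f(7)=-119664, f(8)=-453681, f(9)=-1720035, f(10)=-6521148, f(11)=-24723549, f(12)=-93734091; answer -93734091
Stage 3: Y2 = -93734091; r = -20; remainder = value at the root: 4*(-20)^4 - 5*(-20)^3 - 1*(-20)^2 - 4*(-20)^1 - 7 = (640000) + (40000) + (-400) + (80) + (-7) = 679673; answer 679673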